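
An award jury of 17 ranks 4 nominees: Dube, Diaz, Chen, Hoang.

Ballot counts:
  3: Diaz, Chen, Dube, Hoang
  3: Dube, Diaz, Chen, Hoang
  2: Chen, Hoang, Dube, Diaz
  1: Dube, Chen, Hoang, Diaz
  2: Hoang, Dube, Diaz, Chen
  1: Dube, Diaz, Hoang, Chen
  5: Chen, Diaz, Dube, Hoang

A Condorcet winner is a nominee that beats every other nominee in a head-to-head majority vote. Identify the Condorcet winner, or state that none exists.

none

Pairwise majorities:
Dube vs Diaz: Dube preferred on 3+2+1+2+1 = 9 ballots; Dube wins 9–8.
Dube vs Chen: 7 to 10, Chen.
Dube vs Hoang: 3+3+1+1+5 = 13 for Dube, 4 for Hoang — Dube by 13–4.
Diaz vs Chen: 9 to 8, Diaz.
Diaz vs Hoang: Diaz preferred on 3+3+1+5 = 12 ballots; Diaz wins 12–5.
Chen vs Hoang: 3+3+2+1+5 = 14 for Chen, 3 for Hoang — Chen by 14–3.
Every nominee loses at least once (Dube loses to Chen; Diaz loses to Dube; Chen loses to Diaz; Hoang loses to Dube). The majority relation contains the cycle Dube > Diaz > Chen > Dube, so there is no Condorcet winner.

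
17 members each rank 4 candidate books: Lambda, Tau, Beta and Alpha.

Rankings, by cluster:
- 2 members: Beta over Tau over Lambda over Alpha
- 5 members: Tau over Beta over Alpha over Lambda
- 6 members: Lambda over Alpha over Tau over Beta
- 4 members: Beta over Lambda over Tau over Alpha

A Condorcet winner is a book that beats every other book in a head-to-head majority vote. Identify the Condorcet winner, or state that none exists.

none

Pairwise majorities:
Lambda vs Tau: Lambda is ranked higher on 6+4 = 10 ballots, Tau on 7. Lambda wins 10–7.
Lambda vs Beta: Lambda is ranked higher on 6 ballots, Beta on 11. Beta wins 11–6.
Lambda vs Alpha: 12 to 5, Lambda.
Tau vs Beta: Tau preferred on 5+6 = 11 ballots; Tau wins 11–6.
Tau vs Alpha: 11 to 6, Tau.
Beta vs Alpha: Beta preferred on 2+5+4 = 11 ballots; Beta wins 11–6.
Each book drops at least one matchup (Lambda loses to Beta; Tau loses to Lambda; Beta loses to Tau; Alpha loses to Lambda); the cycle Lambda beats Tau beats Beta beats Lambda rules out a Condorcet winner.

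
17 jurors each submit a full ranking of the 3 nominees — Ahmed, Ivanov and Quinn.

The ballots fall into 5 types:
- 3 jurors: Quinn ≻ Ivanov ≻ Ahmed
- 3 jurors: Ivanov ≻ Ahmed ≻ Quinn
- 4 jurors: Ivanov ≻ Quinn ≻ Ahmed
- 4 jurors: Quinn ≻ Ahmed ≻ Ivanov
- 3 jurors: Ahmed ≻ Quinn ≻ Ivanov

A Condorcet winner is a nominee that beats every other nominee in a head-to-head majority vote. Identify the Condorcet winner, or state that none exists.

Pairwise majorities:
Ahmed vs Ivanov: 4+3 = 7 for Ahmed, 10 for Ivanov — Ivanov by 10–7.
Ahmed vs Quinn: 6 to 11, Quinn.
Ivanov vs Quinn: Ivanov is ranked higher on 3+4 = 7 ballots, Quinn on 10. Quinn wins 10–7.
Quinn wins every pairwise contest, so Quinn is the Condorcet winner.

Quinn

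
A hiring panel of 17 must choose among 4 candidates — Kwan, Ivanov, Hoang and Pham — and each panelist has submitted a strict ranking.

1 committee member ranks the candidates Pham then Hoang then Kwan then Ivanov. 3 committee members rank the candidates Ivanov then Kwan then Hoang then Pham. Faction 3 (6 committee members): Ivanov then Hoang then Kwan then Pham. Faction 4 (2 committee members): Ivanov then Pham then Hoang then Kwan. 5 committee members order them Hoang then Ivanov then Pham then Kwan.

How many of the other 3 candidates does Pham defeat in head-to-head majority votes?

Pham against each rival (17 committee members):
Pham vs Kwan: Pham preferred on 1+2+5 = 8 ballots; Kwan wins 9–8.
Pham vs Ivanov: 1 for Pham, 16 for Ivanov — Ivanov by 16–1.
Pham vs Hoang: Hoang, 14–3.
Pham beats no one; loses to Kwan, Ivanov, Hoang — 0 pairwise wins.

0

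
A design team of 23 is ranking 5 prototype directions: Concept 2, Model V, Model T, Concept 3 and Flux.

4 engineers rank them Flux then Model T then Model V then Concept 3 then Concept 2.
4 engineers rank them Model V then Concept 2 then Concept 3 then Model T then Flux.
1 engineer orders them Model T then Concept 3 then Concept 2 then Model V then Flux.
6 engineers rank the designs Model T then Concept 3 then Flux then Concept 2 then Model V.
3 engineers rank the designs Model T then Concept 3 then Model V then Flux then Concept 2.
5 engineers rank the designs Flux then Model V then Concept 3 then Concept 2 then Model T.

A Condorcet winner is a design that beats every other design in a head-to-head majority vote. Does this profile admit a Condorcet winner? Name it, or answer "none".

Check each pair by majority over 23 ballots:
Concept 2 vs Model V: Model V, 16–7.
Concept 2 vs Model T: Model T, 14–9.
Concept 2 vs Concept 3: Concept 3 wins 19–4.
Concept 2–Flux: Flux 18–5.
Model V vs Model T: Model T wins 14–9.
Model V–Concept 3: Model V 13–10.
Model V vs Flux: Flux wins 15–8.
Model T–Concept 3: Model T 14–9.
Model T–Flux: Model T 14–9.
Concept 3 vs Flux: Concept 3, 14–9.
Only Model T has no losses; Model T is the Condorcet winner.

Model T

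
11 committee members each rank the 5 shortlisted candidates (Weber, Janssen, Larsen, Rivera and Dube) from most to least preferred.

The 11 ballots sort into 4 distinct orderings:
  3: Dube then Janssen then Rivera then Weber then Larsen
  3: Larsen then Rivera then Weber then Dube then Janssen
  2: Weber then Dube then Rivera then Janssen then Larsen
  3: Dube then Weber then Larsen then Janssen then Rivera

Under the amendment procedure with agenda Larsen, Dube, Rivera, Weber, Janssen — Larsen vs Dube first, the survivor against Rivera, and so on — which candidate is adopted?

Dube

Round 1: Larsen vs Dube — 3–8, Dube advances.
Round 2: Dube vs Rivera — 8–3, Dube advances.
Round 3: Dube vs Weber — 6–5, Dube advances.
Round 4: Dube vs Janssen — 11–0, Dube advances.
Dube survives the agenda.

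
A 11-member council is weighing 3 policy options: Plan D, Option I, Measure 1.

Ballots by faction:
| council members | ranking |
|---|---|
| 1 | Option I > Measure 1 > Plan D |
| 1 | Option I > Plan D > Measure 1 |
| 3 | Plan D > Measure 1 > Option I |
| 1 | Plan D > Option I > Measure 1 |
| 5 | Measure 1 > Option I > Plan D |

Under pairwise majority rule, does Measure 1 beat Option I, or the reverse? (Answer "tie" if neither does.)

Measure 1

Ballots ranking Measure 1 above Option I: 3 + 5 = 8.
Ballots ranking Option I above Measure 1: 11 − 8 = 3.
Measure 1 wins the head-to-head 8–3.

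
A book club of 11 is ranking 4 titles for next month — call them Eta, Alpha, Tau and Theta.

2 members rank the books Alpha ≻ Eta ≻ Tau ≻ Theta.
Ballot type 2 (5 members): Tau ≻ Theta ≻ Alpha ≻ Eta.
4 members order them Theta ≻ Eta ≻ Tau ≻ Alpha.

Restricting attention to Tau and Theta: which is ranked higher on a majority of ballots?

Tau

Ballots ranking Tau above Theta: 2 + 5 = 7.
Ballots ranking Theta above Tau: 11 − 7 = 4.
Tau wins the head-to-head 7–4.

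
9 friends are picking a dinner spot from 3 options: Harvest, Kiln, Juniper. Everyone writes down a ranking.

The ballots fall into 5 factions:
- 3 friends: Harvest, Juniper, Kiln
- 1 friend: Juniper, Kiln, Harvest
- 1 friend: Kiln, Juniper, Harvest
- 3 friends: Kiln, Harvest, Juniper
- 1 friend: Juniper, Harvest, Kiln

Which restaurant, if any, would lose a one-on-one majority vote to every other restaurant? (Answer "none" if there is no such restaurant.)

Pairwise majorities:
Harvest vs Kiln: Kiln, 5–4.
Harvest vs Juniper: Harvest, 6–3.
Kiln vs Juniper: Kiln is ranked higher on 1+3 = 4 ballots, Juniper on 5. Juniper wins 5–4.
Every restaurant wins at least one matchup (Harvest beats Juniper; Kiln beats Harvest; Juniper beats Kiln), so there is no Condorcet loser.

none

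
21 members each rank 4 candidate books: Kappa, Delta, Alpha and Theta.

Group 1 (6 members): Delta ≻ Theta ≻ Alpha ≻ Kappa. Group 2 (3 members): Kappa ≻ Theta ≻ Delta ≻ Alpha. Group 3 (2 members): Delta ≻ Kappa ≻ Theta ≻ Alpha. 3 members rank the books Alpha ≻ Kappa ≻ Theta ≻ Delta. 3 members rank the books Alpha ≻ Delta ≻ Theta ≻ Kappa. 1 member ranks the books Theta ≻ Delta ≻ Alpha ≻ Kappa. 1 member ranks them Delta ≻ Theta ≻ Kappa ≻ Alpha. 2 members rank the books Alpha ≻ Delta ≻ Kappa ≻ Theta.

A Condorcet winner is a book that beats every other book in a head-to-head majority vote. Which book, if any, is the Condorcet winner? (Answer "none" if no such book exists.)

Head-to-head results (21 members):
Kappa vs Delta: Kappa is ranked higher on 3+3 = 6 ballots, Delta on 15. Delta wins 15–6.
Kappa vs Alpha: Alpha, 15–6.
Kappa vs Theta: Theta, 11–10.
Delta–Alpha: Delta 13–8.
Delta vs Theta: Delta wins 14–7.
Alpha vs Theta: 3+3+2 = 8 for Alpha, 13 for Theta — Theta by 13–8.
Delta wins every pairwise contest, so Delta is the Condorcet winner.

Delta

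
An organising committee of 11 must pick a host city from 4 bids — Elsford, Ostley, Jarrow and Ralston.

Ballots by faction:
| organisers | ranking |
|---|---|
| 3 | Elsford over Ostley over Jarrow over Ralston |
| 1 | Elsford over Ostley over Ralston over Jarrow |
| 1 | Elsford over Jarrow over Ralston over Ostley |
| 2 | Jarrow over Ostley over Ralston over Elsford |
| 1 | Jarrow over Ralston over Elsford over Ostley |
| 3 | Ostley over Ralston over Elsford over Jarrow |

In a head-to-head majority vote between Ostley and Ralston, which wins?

Ostley

Ballots ranking Ostley above Ralston: 3 + 1 + 2 + 3 = 9.
Ballots ranking Ralston above Ostley: 11 − 9 = 2.
Ostley wins the head-to-head 9–2.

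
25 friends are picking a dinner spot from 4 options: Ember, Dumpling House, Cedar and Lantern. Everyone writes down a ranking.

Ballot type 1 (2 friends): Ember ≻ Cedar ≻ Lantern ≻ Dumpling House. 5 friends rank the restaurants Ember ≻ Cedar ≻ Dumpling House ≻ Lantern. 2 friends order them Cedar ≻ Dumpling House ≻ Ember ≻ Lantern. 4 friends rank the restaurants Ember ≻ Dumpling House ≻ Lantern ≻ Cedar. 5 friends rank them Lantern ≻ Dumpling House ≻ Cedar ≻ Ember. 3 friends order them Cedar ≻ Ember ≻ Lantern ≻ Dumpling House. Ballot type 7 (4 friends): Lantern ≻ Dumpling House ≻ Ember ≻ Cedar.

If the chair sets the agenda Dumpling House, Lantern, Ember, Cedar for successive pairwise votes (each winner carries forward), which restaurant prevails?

Ember

Round 1: Dumpling House vs Lantern — 11–14, Lantern advances.
Round 2: Lantern vs Ember — 9–16, Ember advances.
Round 3: Ember vs Cedar — 15–10, Ember advances.
Ember survives the agenda.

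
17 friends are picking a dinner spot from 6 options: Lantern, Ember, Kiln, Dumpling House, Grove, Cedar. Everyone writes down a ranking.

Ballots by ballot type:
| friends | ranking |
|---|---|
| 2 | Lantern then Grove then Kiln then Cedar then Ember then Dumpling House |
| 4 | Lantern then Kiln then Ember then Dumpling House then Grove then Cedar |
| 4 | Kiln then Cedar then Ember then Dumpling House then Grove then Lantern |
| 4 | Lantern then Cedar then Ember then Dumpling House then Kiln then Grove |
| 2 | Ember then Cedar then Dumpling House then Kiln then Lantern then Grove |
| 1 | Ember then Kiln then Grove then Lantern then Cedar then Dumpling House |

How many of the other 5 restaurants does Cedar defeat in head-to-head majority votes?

3

Cedar against each rival (17 friends):
Cedar vs Lantern: Lantern wins 11–6.
Cedar vs Ember: Cedar, 10–7.
Cedar vs Kiln: Cedar preferred on 4+2 = 6 ballots; Kiln wins 11–6.
Cedar vs Dumpling House: Cedar is ranked higher on 2+4+4+2+1 = 13 ballots, Dumpling House on 4. Cedar wins 13–4.
Cedar vs Grove: Cedar preferred on 4+4+2 = 10 ballots; Cedar wins 10–7.
Cedar beats Ember, Dumpling House, Grove; loses to Lantern, Kiln — 3 pairwise wins.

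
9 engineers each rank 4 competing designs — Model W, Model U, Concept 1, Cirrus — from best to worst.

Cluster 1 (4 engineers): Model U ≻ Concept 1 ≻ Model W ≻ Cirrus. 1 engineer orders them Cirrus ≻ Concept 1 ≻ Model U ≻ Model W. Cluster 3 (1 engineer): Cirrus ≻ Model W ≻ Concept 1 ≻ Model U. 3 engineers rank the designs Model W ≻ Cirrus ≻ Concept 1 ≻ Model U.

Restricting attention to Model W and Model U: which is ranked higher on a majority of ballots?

Model U

Ballots ranking Model W above Model U: 1 + 3 = 4.
Ballots ranking Model U above Model W: 9 − 4 = 5.
Model U wins the head-to-head 5–4.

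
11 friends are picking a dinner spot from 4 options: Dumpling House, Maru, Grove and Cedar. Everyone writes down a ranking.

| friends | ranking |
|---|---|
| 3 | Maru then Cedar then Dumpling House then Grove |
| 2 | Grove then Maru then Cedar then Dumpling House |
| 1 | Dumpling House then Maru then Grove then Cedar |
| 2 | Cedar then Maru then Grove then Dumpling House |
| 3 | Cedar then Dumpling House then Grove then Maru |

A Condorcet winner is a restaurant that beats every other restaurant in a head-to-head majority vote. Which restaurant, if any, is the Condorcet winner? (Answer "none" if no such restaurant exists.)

Pairwise majorities:
Dumpling House vs Maru: Dumpling House is ranked higher on 1+3 = 4 ballots, Maru on 7. Maru wins 7–4.
Dumpling House vs Grove: 7 to 4, Dumpling House.
Dumpling House vs Cedar: 1 to 10, Cedar.
Maru vs Grove: 3+1+2 = 6 for Maru, 5 for Grove — Maru by 6–5.
Maru vs Cedar: Maru is ranked higher on 3+2+1 = 6 ballots, Cedar on 5. Maru wins 6–5.
Grove vs Cedar: Grove is ranked higher on 2+1 = 3 ballots, Cedar on 8. Cedar wins 8–3.
Maru beats each of Dumpling House, Grove, Cedar — Maru is the Condorcet winner.

Maru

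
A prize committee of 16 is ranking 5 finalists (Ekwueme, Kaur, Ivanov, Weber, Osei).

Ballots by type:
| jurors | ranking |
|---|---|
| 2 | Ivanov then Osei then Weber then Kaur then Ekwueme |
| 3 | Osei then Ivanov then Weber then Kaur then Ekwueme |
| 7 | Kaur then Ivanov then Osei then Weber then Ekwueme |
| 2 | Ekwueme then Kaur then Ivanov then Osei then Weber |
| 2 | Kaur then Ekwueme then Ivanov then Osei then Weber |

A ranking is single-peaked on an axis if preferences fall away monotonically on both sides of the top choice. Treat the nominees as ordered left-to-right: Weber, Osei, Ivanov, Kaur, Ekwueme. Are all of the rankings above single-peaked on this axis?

Axis positions: Weber=1, Osei=2, Ivanov=3, Kaur=4, Ekwueme=5.
Type 1 (peak Ivanov at position 3): ranking walks positions 3-2-1-4-5, expanding outward from the peak — single-peaked.
Type 2 (peak Osei at position 2): ranking walks positions 2-3-1-4-5, expanding outward from the peak — single-peaked.
Type 3 (peak Kaur at position 4): ranking walks positions 4-3-2-1-5, expanding outward from the peak — single-peaked.
Type 4 (peak Ekwueme at position 5): ranking walks positions 5-4-3-2-1, expanding outward from the peak — single-peaked.
Type 5 (peak Kaur at position 4): ranking walks positions 4-5-3-2-1, expanding outward from the peak — single-peaked.
Every ranking is single-peaked on this axis.

yes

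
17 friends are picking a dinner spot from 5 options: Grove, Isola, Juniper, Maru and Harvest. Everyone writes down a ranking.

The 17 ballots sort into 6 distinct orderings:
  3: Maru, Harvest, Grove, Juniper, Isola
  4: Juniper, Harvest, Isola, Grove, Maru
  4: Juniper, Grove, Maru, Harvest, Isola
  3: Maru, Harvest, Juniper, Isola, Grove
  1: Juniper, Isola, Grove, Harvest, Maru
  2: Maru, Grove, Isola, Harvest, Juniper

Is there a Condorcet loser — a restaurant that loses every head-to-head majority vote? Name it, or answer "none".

Isola

Head-to-head results (17 friends):
Grove vs Isola: Grove preferred on 3+4+2 = 9 ballots; Grove wins 9–8.
Grove vs Juniper: 3+2 = 5 for Grove, 12 for Juniper — Juniper by 12–5.
Grove vs Maru: Grove, 9–8.
Grove–Harvest: Harvest 10–7.
Isola vs Juniper: 2 to 15, Juniper.
Isola–Maru: Maru 12–5.
Isola vs Harvest: Harvest, 14–3.
Juniper–Maru: Juniper 9–8.
Juniper vs Harvest: Juniper wins 9–8.
Maru vs Harvest: 3+4+3+2 = 12 for Maru, 5 for Harvest — Maru by 12–5.
Isola is beaten in every head-to-head and is the Condorcet loser.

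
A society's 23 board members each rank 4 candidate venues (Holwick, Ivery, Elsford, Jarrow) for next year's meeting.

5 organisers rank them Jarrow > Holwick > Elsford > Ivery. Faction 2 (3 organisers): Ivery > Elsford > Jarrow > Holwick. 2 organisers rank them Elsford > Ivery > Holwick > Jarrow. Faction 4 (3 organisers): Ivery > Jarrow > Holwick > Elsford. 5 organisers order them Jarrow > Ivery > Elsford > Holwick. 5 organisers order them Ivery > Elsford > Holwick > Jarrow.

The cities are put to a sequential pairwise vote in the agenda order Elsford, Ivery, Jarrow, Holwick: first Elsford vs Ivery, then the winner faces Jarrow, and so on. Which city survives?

Ivery

Round 1: Elsford vs Ivery — 7–16, Ivery advances.
Round 2: Ivery vs Jarrow — 13–10, Ivery advances.
Round 3: Ivery vs Holwick — 18–5, Ivery advances.
The agenda winner is Ivery.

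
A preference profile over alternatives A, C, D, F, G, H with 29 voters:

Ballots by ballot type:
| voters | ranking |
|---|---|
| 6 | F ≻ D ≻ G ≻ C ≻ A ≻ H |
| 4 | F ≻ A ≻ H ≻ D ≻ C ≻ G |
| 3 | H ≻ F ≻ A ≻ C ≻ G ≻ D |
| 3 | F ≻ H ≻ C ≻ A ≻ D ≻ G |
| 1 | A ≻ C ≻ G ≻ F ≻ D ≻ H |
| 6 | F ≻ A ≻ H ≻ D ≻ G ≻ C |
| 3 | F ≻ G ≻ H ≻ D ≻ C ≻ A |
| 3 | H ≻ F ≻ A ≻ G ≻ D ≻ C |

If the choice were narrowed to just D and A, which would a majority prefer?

A

Ballots ranking D above A: 6 + 3 = 9.
Ballots ranking A above D: 29 − 9 = 20.
A wins the head-to-head 20–9.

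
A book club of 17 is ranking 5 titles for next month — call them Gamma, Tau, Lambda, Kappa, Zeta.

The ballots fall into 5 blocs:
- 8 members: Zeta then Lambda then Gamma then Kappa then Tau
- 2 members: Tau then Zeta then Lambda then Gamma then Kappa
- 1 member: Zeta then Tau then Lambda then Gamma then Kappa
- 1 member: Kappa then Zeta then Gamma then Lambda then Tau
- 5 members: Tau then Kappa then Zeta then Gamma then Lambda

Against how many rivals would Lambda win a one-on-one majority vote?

Lambda against each rival (17 members):
Lambda–Gamma: Lambda 11–6.
Lambda vs Tau: Lambda wins 9–8.
Lambda vs Kappa: Lambda, 11–6.
Lambda vs Zeta: Zeta wins 17–0.
Lambda beats Gamma, Tau, Kappa; loses to Zeta — 3 pairwise wins.

3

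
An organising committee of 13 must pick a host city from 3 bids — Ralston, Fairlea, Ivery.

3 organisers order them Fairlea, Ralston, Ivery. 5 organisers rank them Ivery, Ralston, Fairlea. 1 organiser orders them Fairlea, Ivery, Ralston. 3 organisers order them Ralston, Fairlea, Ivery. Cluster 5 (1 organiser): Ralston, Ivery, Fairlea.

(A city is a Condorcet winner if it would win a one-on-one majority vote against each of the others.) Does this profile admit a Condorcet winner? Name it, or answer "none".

Check each pair by majority over 13 ballots:
Ralston vs Fairlea: Ralston wins 9–4.
Ralston vs Ivery: Ralston, 7–6.
Fairlea vs Ivery: Fairlea wins 7–6.
Only Ralston has no losses; Ralston is the Condorcet winner.

Ralston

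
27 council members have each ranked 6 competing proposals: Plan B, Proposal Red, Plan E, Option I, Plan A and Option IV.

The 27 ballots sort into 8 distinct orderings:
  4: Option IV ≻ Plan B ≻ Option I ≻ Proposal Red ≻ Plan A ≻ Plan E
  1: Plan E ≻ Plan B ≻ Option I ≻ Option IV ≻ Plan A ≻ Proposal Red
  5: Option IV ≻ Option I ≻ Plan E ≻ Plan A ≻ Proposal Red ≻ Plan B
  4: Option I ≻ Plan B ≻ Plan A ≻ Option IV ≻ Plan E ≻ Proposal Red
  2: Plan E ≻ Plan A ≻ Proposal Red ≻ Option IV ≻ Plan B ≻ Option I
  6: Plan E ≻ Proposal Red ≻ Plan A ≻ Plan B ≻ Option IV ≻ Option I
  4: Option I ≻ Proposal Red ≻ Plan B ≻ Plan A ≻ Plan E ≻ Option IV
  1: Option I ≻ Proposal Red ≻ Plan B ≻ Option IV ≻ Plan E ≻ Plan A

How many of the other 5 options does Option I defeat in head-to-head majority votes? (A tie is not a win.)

Option I against each rival (27 council members):
Option I vs Plan B: Option I, 14–13.
Option I vs Proposal Red: 19 to 8, Option I.
Option I vs Plan E: 18 to 9, Option I.
Option I vs Plan A: 4+1+5+4+4+1 = 19 for Option I, 8 for Plan A — Option I by 19–8.
Option I vs Option IV: Option IV wins 17–10.
Option I beats Plan B, Proposal Red, Plan E, Plan A; loses to Option IV — 4 pairwise wins.

4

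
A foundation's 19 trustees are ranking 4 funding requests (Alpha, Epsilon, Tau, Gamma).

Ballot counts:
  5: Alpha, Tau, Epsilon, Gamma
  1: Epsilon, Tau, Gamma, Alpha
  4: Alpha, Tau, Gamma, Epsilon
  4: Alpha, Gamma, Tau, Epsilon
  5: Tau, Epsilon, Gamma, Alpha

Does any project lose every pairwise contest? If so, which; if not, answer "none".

Gamma

Head-to-head results (19 reviewers):
Alpha vs Epsilon: 13 to 6, Alpha.
Alpha vs Tau: 13 to 6, Alpha.
Alpha–Gamma: Alpha 13–6.
Epsilon vs Tau: Tau wins 18–1.
Epsilon vs Gamma: 5+1+5 = 11 for Epsilon, 8 for Gamma — Epsilon by 11–8.
Tau vs Gamma: 5+1+4+5 = 15 for Tau, 4 for Gamma — Tau by 15–4.
Gamma is beaten in every head-to-head and is the Condorcet loser.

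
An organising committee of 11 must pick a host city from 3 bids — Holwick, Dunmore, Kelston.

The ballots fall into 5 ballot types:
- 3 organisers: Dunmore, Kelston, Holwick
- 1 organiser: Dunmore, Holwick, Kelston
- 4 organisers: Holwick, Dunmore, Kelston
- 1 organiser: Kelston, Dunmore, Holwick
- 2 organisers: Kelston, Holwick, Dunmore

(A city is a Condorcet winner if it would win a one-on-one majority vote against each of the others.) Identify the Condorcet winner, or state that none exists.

none

Pairwise majorities:
Holwick vs Dunmore: Holwick wins 6–5.
Holwick vs Kelston: Kelston, 6–5.
Dunmore vs Kelston: Dunmore, 8–3.
Every city loses at least once (Holwick loses to Kelston; Dunmore loses to Holwick; Kelston loses to Dunmore). The majority relation contains the cycle Holwick → Dunmore → Kelston → Holwick, so there is no Condorcet winner.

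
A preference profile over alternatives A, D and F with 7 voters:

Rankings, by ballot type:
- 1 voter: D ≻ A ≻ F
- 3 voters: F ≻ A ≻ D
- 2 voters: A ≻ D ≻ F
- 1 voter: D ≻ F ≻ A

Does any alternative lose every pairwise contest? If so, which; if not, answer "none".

none

Pairwise majorities:
A vs D: A, 5–2.
A vs F: 1+2 = 3 for A, 4 for F — F by 4–3.
D vs F: 4 to 3, D.
Every alternative wins at least one matchup (A beats D; D beats F; F beats A), so there is no Condorcet loser.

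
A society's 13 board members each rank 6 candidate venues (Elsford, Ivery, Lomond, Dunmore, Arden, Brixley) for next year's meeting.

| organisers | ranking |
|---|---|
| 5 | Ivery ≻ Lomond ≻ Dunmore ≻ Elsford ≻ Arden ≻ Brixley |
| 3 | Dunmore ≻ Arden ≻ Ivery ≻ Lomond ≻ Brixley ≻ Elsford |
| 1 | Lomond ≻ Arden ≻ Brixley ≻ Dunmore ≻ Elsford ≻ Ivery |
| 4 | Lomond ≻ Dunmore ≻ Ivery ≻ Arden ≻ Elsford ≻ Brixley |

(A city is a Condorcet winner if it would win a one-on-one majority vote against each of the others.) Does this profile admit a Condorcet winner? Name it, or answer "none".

Check each pair by majority over 13 ballots:
Elsford vs Ivery: Elsford preferred on 1 ballot; Ivery wins 12–1.
Elsford vs Lomond: Elsford is ranked higher on 0 ballots, Lomond on 13. Lomond wins 13–0.
Elsford vs Dunmore: Elsford preferred on 0 ballots; Dunmore wins 13–0.
Elsford vs Arden: Elsford is ranked higher on 5 ballots, Arden on 8. Arden wins 8–5.
Elsford vs Brixley: 5+4 = 9 for Elsford, 4 for Brixley — Elsford by 9–4.
Ivery vs Lomond: Ivery preferred on 5+3 = 8 ballots; Ivery wins 8–5.
Ivery vs Dunmore: 5 to 8, Dunmore.
Ivery vs Arden: 9 to 4, Ivery.
Ivery vs Brixley: 5+3+4 = 12 for Ivery, 1 for Brixley — Ivery by 12–1.
Lomond vs Dunmore: Lomond preferred on 5+1+4 = 10 ballots; Lomond wins 10–3.
Lomond vs Arden: Lomond is ranked higher on 5+1+4 = 10 ballots, Arden on 3. Lomond wins 10–3.
Lomond vs Brixley: 13 to 0, Lomond.
Dunmore vs Arden: 5+3+4 = 12 for Dunmore, 1 for Arden — Dunmore by 12–1.
Dunmore vs Brixley: 5+3+4 = 12 for Dunmore, 1 for Brixley — Dunmore by 12–1.
Arden vs Brixley: Arden is ranked higher on 5+3+1+4 = 13 ballots, Brixley on 0. Arden wins 13–0.
No city is unbeaten: Elsford loses to Ivery; Ivery loses to Dunmore; Lomond loses to Ivery; Dunmore loses to Lomond; Arden loses to Ivery; Brixley loses to Elsford. In particular Ivery > Lomond > Dunmore > Ivery is a majority cycle — no Condorcet winner exists.

none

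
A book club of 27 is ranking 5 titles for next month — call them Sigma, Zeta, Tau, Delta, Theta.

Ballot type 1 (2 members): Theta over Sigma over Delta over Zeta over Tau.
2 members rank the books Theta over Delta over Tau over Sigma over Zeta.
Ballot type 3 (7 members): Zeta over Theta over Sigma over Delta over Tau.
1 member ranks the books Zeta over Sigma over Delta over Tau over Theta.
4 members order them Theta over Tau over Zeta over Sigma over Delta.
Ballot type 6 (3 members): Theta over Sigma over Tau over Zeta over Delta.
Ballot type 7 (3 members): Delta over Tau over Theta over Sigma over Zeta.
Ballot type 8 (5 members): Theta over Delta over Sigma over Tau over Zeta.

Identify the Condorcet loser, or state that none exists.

none

Head-to-head results (27 members):
Sigma vs Zeta: Sigma is ranked higher on 2+2+3+3+5 = 15 ballots, Zeta on 12. Sigma wins 15–12.
Sigma vs Tau: Sigma is ranked higher on 2+7+1+3+5 = 18 ballots, Tau on 9. Sigma wins 18–9.
Sigma–Delta: Sigma 17–10.
Sigma vs Theta: Theta wins 26–1.
Zeta vs Tau: 10 to 17, Tau.
Zeta vs Delta: 15 to 12, Zeta.
Zeta vs Theta: 8 to 19, Theta.
Tau vs Delta: Delta, 20–7.
Tau vs Theta: Theta, 23–4.
Delta vs Theta: 1+3 = 4 for Delta, 23 for Theta — Theta by 23–4.
Every book wins at least one matchup (Sigma beats Zeta; Zeta beats Delta; Tau beats Zeta; Delta beats Tau; Theta beats Sigma), so there is no Condorcet loser.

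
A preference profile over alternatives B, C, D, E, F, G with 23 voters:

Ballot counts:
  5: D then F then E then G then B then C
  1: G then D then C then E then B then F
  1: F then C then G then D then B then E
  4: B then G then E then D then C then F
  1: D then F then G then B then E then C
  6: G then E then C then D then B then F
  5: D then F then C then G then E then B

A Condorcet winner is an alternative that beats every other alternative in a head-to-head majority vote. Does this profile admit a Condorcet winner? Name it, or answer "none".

Check each pair by majority over 23 ballots:
B vs C: C wins 13–10.
B vs D: D, 19–4.
B vs E: E, 17–6.
B vs F: F wins 12–11.
B–G: G 19–4.
C vs D: D wins 16–7.
C vs E: E wins 16–7.
C–F: F 12–11.
C vs G: G, 17–6.
D vs E: D, 13–10.
D vs F: D, 22–1.
D vs G: G, 12–11.
E vs F: F wins 12–11.
E vs G: G wins 18–5.
F vs G: F wins 12–11.
Every alternative loses at least once (B loses to C; C loses to D; D loses to G; E loses to D; F loses to D; G loses to F). The majority relation contains the cycle D beats F beats G beats D, so there is no Condorcet winner.

none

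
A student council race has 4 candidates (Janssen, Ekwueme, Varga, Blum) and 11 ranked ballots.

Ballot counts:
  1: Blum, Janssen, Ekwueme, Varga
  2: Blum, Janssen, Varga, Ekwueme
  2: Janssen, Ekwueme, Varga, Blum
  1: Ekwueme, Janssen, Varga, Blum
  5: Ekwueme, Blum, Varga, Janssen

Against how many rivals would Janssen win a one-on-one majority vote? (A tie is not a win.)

1

Janssen against each rival (11 voters):
Janssen vs Ekwueme: 5 to 6, Ekwueme.
Janssen–Varga: Janssen 6–5.
Janssen vs Blum: Blum wins 8–3.
Janssen beats Varga; loses to Ekwueme, Blum — 1 pairwise win.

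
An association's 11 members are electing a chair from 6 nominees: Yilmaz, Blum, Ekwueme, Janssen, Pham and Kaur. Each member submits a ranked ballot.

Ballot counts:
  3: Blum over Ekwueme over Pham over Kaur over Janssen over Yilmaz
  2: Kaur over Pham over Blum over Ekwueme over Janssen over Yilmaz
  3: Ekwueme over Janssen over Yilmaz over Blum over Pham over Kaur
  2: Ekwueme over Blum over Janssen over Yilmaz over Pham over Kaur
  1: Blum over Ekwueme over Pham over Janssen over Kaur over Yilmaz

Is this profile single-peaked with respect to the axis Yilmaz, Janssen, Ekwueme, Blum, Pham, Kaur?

yes

Axis positions: Yilmaz=1, Janssen=2, Ekwueme=3, Blum=4, Pham=5, Kaur=6.
Bloc 1 (peak Blum at position 4): ranking walks positions 4-3-5-6-2-1, expanding outward from the peak — single-peaked.
Bloc 2 (peak Kaur at position 6): ranking walks positions 6-5-4-3-2-1, expanding outward from the peak — single-peaked.
Bloc 3 (peak Ekwueme at position 3): ranking walks positions 3-2-1-4-5-6, expanding outward from the peak — single-peaked.
Bloc 4 (peak Ekwueme at position 3): ranking walks positions 3-4-2-1-5-6, expanding outward from the peak — single-peaked.
Bloc 5 (peak Blum at position 4): ranking walks positions 4-3-5-2-6-1, expanding outward from the peak — single-peaked.
Every ranking is single-peaked on this axis.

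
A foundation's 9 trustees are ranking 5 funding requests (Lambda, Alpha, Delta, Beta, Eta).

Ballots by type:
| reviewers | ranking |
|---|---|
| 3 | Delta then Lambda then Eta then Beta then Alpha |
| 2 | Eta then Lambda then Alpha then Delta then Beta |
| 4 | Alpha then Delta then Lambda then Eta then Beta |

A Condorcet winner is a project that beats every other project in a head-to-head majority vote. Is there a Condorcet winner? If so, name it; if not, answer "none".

Head-to-head results (9 reviewers):
Lambda vs Alpha: Lambda wins 5–4.
Lambda–Delta: Delta 7–2.
Lambda–Beta: Lambda 9–0.
Lambda–Eta: Lambda 7–2.
Alpha–Delta: Alpha 6–3.
Alpha–Beta: Alpha 6–3.
Alpha–Eta: Eta 5–4.
Delta vs Beta: Delta wins 9–0.
Delta vs Eta: Delta, 7–2.
Beta vs Eta: Eta, 9–0.
Each project drops at least one matchup (Lambda loses to Delta; Alpha loses to Lambda; Delta loses to Alpha; Beta loses to Lambda; Eta loses to Lambda); the cycle Lambda > Alpha > Delta > Lambda rules out a Condorcet winner.

none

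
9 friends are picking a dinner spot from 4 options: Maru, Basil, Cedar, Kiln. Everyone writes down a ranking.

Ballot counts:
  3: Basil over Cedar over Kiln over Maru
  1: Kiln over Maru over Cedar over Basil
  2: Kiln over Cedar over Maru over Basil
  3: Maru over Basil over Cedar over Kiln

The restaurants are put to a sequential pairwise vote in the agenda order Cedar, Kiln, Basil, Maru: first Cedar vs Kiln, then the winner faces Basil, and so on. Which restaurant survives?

Maru

Round 1: Cedar vs Kiln — 6–3, Cedar advances.
Round 2: Cedar vs Basil — 3–6, Basil advances.
Round 3: Basil vs Maru — 3–6, Maru advances.
The agenda winner is Maru.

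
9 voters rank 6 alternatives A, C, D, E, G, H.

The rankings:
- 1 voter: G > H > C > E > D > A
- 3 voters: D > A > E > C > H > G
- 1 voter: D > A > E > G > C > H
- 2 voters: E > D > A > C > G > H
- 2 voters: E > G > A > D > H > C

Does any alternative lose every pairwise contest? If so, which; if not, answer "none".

H

Head-to-head results (9 voters):
A vs C: 8 to 1, A.
A–D: D 7–2.
A vs E: E wins 5–4.
A–G: A 6–3.
A vs H: A, 8–1.
C vs D: 1 for C, 8 for D — D by 8–1.
C vs E: E, 8–1.
C–G: C 5–4.
C–H: C 6–3.
D vs E: E wins 5–4.
D–G: D 6–3.
D–H: D 8–1.
E–G: E 8–1.
E vs H: E wins 8–1.
G vs H: 6 to 3, G.
Only H has no wins; H is the Condorcet loser.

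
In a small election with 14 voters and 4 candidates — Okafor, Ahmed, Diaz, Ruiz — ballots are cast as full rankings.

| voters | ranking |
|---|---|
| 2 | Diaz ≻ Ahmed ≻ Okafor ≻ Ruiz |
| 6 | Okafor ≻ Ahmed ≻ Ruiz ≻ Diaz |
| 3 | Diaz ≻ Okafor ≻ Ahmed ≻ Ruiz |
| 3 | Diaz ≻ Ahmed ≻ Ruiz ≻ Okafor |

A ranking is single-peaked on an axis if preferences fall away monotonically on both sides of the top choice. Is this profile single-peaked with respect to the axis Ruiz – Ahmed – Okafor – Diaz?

no

Axis positions: Ruiz=1, Ahmed=2, Okafor=3, Diaz=4.
Group 1: ranking walks positions 4-2-3-1; Ahmed is ranked above Okafor even though Okafor lies between Ahmed and the peak Diaz on the axis — preferences dip and rise again. Not single-peaked.
Group 2 (peak Okafor at position 3): ranking walks positions 3-2-1-4, expanding outward from the peak — single-peaked.
Group 3 (peak Diaz at position 4): ranking walks positions 4-3-2-1, expanding outward from the peak — single-peaked.
Group 4: ranking walks positions 4-2-1-3; Ahmed is ranked above Okafor even though Okafor lies between Ahmed and the peak Diaz on the axis — preferences dip and rise again. Not single-peaked.
Group 1 violates single-peakedness, so the profile is not single-peaked on this axis.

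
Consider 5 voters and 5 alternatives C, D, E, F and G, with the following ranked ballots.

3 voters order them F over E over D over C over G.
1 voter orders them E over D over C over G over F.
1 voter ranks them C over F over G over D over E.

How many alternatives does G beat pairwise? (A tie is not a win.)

0

G against each rival (5 voters):
G vs C: C wins 5–0.
G vs D: D wins 4–1.
G vs E: 1 to 4, E.
G vs F: G preferred on 1 ballot; F wins 4–1.
G beats no one; loses to C, D, E, F — 0 pairwise wins.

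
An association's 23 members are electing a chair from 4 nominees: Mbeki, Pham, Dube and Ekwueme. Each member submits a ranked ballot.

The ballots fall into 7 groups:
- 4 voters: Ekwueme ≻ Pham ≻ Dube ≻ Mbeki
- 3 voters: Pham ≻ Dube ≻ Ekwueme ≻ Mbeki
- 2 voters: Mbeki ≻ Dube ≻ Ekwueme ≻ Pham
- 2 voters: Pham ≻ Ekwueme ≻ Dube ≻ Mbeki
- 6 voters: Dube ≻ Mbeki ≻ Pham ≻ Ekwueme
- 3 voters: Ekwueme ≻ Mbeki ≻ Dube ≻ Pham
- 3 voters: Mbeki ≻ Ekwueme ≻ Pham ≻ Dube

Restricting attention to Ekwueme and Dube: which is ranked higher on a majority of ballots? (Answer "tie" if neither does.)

Ballots ranking Ekwueme above Dube: 4 + 2 + 3 + 3 = 12.
Ballots ranking Dube above Ekwueme: 23 − 12 = 11.
Ekwueme wins the head-to-head 12–11.

Ekwueme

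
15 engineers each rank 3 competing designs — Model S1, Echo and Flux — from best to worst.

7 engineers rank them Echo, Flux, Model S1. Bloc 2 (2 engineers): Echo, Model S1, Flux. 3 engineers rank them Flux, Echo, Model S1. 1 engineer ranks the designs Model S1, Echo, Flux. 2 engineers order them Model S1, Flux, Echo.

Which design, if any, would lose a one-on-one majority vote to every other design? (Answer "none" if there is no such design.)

Model S1

Head-to-head results (15 engineers):
Model S1 vs Echo: 3 to 12, Echo.
Model S1 vs Flux: Model S1 is ranked higher on 2+1+2 = 5 ballots, Flux on 10. Flux wins 10–5.
Echo vs Flux: 7+2+1 = 10 for Echo, 5 for Flux — Echo by 10–5.
Model S1 loses to every other design — it is the Condorcet loser.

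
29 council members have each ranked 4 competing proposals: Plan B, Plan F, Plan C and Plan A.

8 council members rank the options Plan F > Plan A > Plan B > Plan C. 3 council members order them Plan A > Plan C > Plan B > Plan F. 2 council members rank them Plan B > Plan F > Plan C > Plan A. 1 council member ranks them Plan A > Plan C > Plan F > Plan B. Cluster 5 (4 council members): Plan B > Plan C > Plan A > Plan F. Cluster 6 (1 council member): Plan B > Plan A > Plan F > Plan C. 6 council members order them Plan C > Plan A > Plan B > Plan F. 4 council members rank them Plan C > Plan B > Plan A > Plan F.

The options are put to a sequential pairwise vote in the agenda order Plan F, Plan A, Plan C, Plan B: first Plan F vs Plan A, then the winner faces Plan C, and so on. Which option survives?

Round 1: Plan F vs Plan A — 10–19, Plan A advances.
Round 2: Plan A vs Plan C — 13–16, Plan C advances.
Round 3: Plan C vs Plan B — 14–15, Plan B advances.
Plan B survives the agenda.

Plan B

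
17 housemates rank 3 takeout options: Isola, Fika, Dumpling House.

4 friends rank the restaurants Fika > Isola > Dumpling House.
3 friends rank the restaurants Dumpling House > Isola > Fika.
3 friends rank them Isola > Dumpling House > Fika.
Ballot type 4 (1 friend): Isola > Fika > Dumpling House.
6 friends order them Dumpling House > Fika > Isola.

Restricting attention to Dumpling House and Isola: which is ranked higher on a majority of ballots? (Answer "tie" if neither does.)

Dumpling House

Ballots ranking Dumpling House above Isola: 3 + 6 = 9.
Ballots ranking Isola above Dumpling House: 17 − 9 = 8.
Dumpling House wins the head-to-head 9–8.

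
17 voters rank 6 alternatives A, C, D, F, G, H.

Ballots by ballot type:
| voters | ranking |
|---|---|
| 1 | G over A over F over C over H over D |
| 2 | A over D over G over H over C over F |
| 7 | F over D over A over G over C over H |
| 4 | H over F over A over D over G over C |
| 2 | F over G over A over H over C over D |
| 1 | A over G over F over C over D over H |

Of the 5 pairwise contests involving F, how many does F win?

F against each rival (17 voters):
F vs A: 13 to 4, F.
F vs C: F, 15–2.
F vs D: 15 to 2, F.
F vs G: F, 13–4.
F vs H: 1+7+2+1 = 11 for F, 6 for H — F by 11–6.
F beats A, C, D, G, H — 5 pairwise wins.

5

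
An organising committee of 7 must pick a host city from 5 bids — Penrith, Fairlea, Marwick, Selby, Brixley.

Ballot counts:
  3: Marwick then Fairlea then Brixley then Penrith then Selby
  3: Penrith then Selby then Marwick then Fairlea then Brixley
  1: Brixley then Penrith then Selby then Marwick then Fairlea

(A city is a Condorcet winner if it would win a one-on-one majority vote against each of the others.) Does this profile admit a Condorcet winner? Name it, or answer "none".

Pairwise majorities:
Penrith vs Fairlea: 4 to 3, Penrith.
Penrith vs Marwick: 3+1 = 4 for Penrith, 3 for Marwick — Penrith by 4–3.
Penrith vs Selby: 3+3+1 = 7 for Penrith, 0 for Selby — Penrith by 7–0.
Penrith vs Brixley: 3 for Penrith, 4 for Brixley — Brixley by 4–3.
Fairlea vs Marwick: Fairlea preferred on 0 ballots; Marwick wins 7–0.
Fairlea vs Selby: Fairlea is ranked higher on 3 ballots, Selby on 4. Selby wins 4–3.
Fairlea vs Brixley: Fairlea is ranked higher on 3+3 = 6 ballots, Brixley on 1. Fairlea wins 6–1.
Marwick vs Selby: Marwick preferred on 3 ballots; Selby wins 4–3.
Marwick vs Brixley: Marwick is ranked higher on 3+3 = 6 ballots, Brixley on 1. Marwick wins 6–1.
Selby vs Brixley: Selby is ranked higher on 3 ballots, Brixley on 4. Brixley wins 4–3.
Each city drops at least one matchup (Penrith loses to Brixley; Fairlea loses to Penrith; Marwick loses to Penrith; Selby loses to Penrith; Brixley loses to Fairlea); the cycle Penrith > Fairlea > Brixley > Penrith rules out a Condorcet winner.

none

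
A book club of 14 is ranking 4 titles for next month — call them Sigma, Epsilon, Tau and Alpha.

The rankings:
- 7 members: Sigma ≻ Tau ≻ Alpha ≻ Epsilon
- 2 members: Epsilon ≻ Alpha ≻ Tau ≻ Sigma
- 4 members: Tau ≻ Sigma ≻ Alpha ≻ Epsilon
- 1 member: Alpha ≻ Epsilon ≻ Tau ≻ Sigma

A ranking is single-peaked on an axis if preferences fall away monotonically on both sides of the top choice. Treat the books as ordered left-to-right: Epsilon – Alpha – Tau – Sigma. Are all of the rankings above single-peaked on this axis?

Axis positions: Epsilon=1, Alpha=2, Tau=3, Sigma=4.
Bloc 1 (peak Sigma at position 4): ranking walks positions 4-3-2-1, expanding outward from the peak — single-peaked.
Bloc 2 (peak Epsilon at position 1): ranking walks positions 1-2-3-4, expanding outward from the peak — single-peaked.
Bloc 3 (peak Tau at position 3): ranking walks positions 3-4-2-1, expanding outward from the peak — single-peaked.
Bloc 4 (peak Alpha at position 2): ranking walks positions 2-1-3-4, expanding outward from the peak — single-peaked.
Every ranking is single-peaked on this axis.

yes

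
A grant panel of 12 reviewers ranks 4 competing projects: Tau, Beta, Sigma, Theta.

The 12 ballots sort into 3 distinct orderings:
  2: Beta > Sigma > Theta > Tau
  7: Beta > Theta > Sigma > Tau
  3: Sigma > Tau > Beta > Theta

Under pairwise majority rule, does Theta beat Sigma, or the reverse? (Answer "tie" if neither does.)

Ballots ranking Theta above Sigma: 7.
Ballots ranking Sigma above Theta: 12 − 7 = 5.
Theta wins the head-to-head 7–5.

Theta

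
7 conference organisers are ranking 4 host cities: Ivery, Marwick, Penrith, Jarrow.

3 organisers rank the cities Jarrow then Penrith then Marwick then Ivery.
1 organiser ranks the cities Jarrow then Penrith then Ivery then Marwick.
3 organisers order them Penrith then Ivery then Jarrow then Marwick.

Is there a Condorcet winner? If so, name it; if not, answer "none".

Jarrow

Check each pair by majority over 7 ballots:
Ivery vs Marwick: Ivery, 4–3.
Ivery vs Penrith: Penrith wins 7–0.
Ivery–Jarrow: Jarrow 4–3.
Marwick vs Penrith: Penrith wins 7–0.
Marwick vs Jarrow: Jarrow, 7–0.
Penrith–Jarrow: Jarrow 4–3.
Jarrow wins every pairwise contest, so Jarrow is the Condorcet winner.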